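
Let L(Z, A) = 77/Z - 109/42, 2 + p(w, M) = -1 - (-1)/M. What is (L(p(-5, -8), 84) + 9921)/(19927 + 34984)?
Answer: 10388453/57656550 ≈ 0.18018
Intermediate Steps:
p(w, M) = -3 + 1/M (p(w, M) = -2 + (-1 - (-1)/M) = -2 + (-1 + 1/M) = -3 + 1/M)
L(Z, A) = -109/42 + 77/Z (L(Z, A) = 77/Z - 109*1/42 = 77/Z - 109/42 = -109/42 + 77/Z)
(L(p(-5, -8), 84) + 9921)/(19927 + 34984) = ((-109/42 + 77/(-3 + 1/(-8))) + 9921)/(19927 + 34984) = ((-109/42 + 77/(-3 - 1/8)) + 9921)/54911 = ((-109/42 + 77/(-25/8)) + 9921)*(1/54911) = ((-109/42 + 77*(-8/25)) + 9921)*(1/54911) = ((-109/42 - 616/25) + 9921)*(1/54911) = (-28597/1050 + 9921)*(1/54911) = (10388453/1050)*(1/54911) = 10388453/57656550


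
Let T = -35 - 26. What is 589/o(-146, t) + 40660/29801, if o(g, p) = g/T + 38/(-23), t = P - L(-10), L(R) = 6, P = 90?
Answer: 24668849367/30993040 ≈ 795.95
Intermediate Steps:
T = -61
t = 84 (t = 90 - 1*6 = 90 - 6 = 84)
o(g, p) = -38/23 - g/61 (o(g, p) = g/(-61) + 38/(-23) = g*(-1/61) + 38*(-1/23) = -g/61 - 38/23 = -38/23 - g/61)
589/o(-146, t) + 40660/29801 = 589/(-38/23 - 1/61*(-146)) + 40660/29801 = 589/(-38/23 + 146/61) + 40660*(1/29801) = 589/(1040/1403) + 40660/29801 = 589*(1403/1040) + 40660/29801 = 826367/1040 + 40660/29801 = 24668849367/30993040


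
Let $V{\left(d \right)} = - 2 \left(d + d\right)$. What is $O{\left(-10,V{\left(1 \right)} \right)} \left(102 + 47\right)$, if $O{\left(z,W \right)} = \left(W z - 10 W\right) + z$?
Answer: $10430$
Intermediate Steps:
$V{\left(d \right)} = - 4 d$ ($V{\left(d \right)} = - 2 \cdot 2 d = - 4 d$)
$O{\left(z,W \right)} = z - 10 W + W z$ ($O{\left(z,W \right)} = \left(- 10 W + W z\right) + z = z - 10 W + W z$)
$O{\left(-10,V{\left(1 \right)} \right)} \left(102 + 47\right) = \left(-10 - 10 \left(\left(-4\right) 1\right) + \left(-4\right) 1 \left(-10\right)\right) \left(102 + 47\right) = \left(-10 - -40 - -40\right) 149 = \left(-10 + 40 + 40\right) 149 = 70 \cdot 149 = 10430$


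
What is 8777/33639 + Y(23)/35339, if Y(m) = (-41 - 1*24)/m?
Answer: 7131732734/27341678283 ≈ 0.26084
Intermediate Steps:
Y(m) = -65/m (Y(m) = (-41 - 24)/m = -65/m)
8777/33639 + Y(23)/35339 = 8777/33639 - 65/23/35339 = 8777*(1/33639) - 65*1/23*(1/35339) = 8777/33639 - 65/23*1/35339 = 8777/33639 - 65/812797 = 7131732734/27341678283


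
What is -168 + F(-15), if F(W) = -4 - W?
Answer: -157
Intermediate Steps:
-168 + F(-15) = -168 + (-4 - 1*(-15)) = -168 + (-4 + 15) = -168 + 11 = -157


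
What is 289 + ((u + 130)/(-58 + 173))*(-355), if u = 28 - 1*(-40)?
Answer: -7411/23 ≈ -322.22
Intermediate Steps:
u = 68 (u = 28 + 40 = 68)
289 + ((u + 130)/(-58 + 173))*(-355) = 289 + ((68 + 130)/(-58 + 173))*(-355) = 289 + (198/115)*(-355) = 289 - 14058/23 = -7411/23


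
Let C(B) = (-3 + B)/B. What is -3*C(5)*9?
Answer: -54/5 ≈ -10.800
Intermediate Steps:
C(B) = (-3 + B)/B
-3*C(5)*9 = -3*(-3 + 5)/5*9 = -3*2/5*9 = -6/5*9 = -54/5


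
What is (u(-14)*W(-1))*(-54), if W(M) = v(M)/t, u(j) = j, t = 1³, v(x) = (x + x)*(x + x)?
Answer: 3024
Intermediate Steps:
v(x) = 4*x² (v(x) = (2*x)*(2*x) = 4*x²)
t = 1
W(M) = 4*M² (W(M) = (4*M²)/1 = (4*M²)*1 = 4*M²)
(u(-14)*W(-1))*(-54) = -56*(-1)²*(-54) = -56*(-54) = 3024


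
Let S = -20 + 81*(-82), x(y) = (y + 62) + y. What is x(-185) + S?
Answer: -6970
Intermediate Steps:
x(y) = 62 + 2*y (x(y) = (62 + y) + y = 62 + 2*y)
S = -6662 (S = -20 - 6642 = -6662)
x(-185) + S = (62 + 2*(-185)) - 6662 = (62 - 370) - 6662 = -308 - 6662 = -6970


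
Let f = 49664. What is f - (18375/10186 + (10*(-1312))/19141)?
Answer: 9682783228509/194970226 ≈ 49663.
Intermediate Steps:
f - (18375/10186 + (10*(-1312))/19141) = 49664 - (18375/10186 + (10*(-1312))/19141) = 49664 - (18375*(1/10186) - 13120*1/19141) = 49664 - (18375/10186 - 13120/19141) = 49664 - 1*218075555/194970226 = 49664 - 218075555/194970226 = 9682783228509/194970226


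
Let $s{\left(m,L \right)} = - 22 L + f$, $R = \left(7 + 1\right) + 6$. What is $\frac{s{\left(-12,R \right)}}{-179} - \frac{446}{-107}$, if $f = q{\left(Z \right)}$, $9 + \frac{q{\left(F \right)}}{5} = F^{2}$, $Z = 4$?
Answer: $\frac{109045}{19153} \approx 5.6934$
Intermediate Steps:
$R = 14$ ($R = 8 + 6 = 14$)
$q{\left(F \right)} = -45 + 5 F^{2}$
$f = 35$ ($f = -45 + 5 \cdot 4^{2} = -45 + 5 \cdot 16 = -45 + 80 = 35$)
$s{\left(m,L \right)} = 35 - 22 L$ ($s{\left(m,L \right)} = - 22 L + 35 = 35 - 22 L$)
$\frac{s{\left(-12,R \right)}}{-179} - \frac{446}{-107} = \frac{35 - 308}{-179} - \frac{446}{-107} = \left(35 - 308\right) \left(- \frac{1}{179}\right) - - \frac{446}{107} = \left(-273\right) \left(- \frac{1}{179}\right) + \frac{446}{107} = \frac{273}{179} + \frac{446}{107} = \frac{109045}{19153}$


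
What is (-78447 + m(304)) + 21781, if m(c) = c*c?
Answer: 35750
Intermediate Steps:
m(c) = c²
(-78447 + m(304)) + 21781 = (-78447 + 304²) + 21781 = (-78447 + 92416) + 21781 = 13969 + 21781 = 35750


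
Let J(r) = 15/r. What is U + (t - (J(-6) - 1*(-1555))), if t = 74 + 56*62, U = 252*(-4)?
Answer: 1971/2 ≈ 985.50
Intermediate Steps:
U = -1008
t = 3546 (t = 74 + 3472 = 3546)
U + (t - (J(-6) - 1*(-1555))) = -1008 + (3546 - (15/(-6) - 1*(-1555))) = -1008 + (3546 - (15*(-⅙) + 1555)) = -1008 + (3546 - (-5/2 + 1555)) = -1008 + (3546 - 1*3105/2) = -1008 + (3546 - 3105/2) = -1008 + 3987/2 = 1971/2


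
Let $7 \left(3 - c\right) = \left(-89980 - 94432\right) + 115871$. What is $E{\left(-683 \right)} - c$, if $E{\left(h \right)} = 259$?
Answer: $- \frac{66749}{7} \approx -9535.6$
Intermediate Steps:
$c = \frac{68562}{7}$ ($c = 3 - \frac{\left(-89980 - 94432\right) + 115871}{7} = 3 - \frac{-184412 + 115871}{7} = 3 - - \frac{68541}{7} = 3 + \frac{68541}{7} = \frac{68562}{7} \approx 9794.6$)
$E{\left(-683 \right)} - c = 259 - \frac{68562}{7} = - \frac{66749}{7}$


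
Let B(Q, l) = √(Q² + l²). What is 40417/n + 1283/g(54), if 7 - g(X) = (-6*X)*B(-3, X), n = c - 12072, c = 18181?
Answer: 12410177006238/1875797473859 + 6235380*√13/307054751 ≈ 6.6892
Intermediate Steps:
n = 6109 (n = 18181 - 12072 = 6109)
g(X) = 7 + 6*X*√(9 + X²) (g(X) = 7 - (-6*X)*√((-3)² + X²) = 7 - (-6*X)*√(9 + X²) = 7 - (-6)*X*√(9 + X²) = 7 + 6*X*√(9 + X²))
40417/n + 1283/g(54) = 40417/6109 + 1283/(7 + 6*54*√(9 + 54²)) = 40417*(1/6109) + 1283/(7 + 6*54*√(9 + 2916)) = 40417/6109 + 1283/(7 + 6*54*√2925) = 40417/6109 + 1283/(7 + 6*54*(15*√13)) = 40417/6109 + 1283/(7 + 4860*√13)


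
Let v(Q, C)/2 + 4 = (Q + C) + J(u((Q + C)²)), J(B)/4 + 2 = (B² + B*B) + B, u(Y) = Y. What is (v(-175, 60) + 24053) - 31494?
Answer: 2798508105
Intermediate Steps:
J(B) = -8 + 4*B + 8*B² (J(B) = -8 + 4*((B² + B*B) + B) = -8 + 4*((B² + B²) + B) = -8 + 4*(2*B² + B) = -8 + 4*(B + 2*B²) = -8 + (4*B + 8*B²) = -8 + 4*B + 8*B²)
v(Q, C) = -24 + 2*C + 2*Q + 8*(C + Q)² + 16*(C + Q)⁴ (v(Q, C) = -8 + 2*((Q + C) + (-8 + 4*(Q + C)² + 8*((Q + C)²)²)) = -8 + 2*((C + Q) + (-8 + 4*(C + Q)² + 8*((C + Q)²)²)) = -8 + 2*((C + Q) + (-8 + 4*(C + Q)² + 8*(C + Q)⁴)) = -8 + 2*(-8 + C + Q + 4*(C + Q)² + 8*(C + Q)⁴) = -8 + (-16 + 2*C + 2*Q + 8*(C + Q)² + 16*(C + Q)⁴) = -24 + 2*C + 2*Q + 8*(C + Q)² + 16*(C + Q)⁴)
(v(-175, 60) + 24053) - 31494 = ((-24 + 2*60 + 2*(-175) + 8*(60 - 175)² + 16*(60 - 175)⁴) + 24053) - 31494 = ((-24 + 120 - 350 + 8*(-115)² + 16*(-115)⁴) + 24053) - 31494 = ((-24 + 120 - 350 + 8*13225 + 16*174900625) + 24053) - 31494 = ((-24 + 120 - 350 + 105800 + 2798410000) + 24053) - 31494 = (2798515546 + 24053) - 31494 = 2798539599 - 31494 = 2798508105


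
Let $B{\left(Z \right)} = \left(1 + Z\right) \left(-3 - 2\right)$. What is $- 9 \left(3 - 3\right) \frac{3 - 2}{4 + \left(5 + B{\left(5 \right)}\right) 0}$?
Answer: $0$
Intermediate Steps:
$B{\left(Z \right)} = -5 - 5 Z$ ($B{\left(Z \right)} = \left(1 + Z\right) \left(-5\right) = -5 - 5 Z$)
$- 9 \left(3 - 3\right) \frac{3 - 2}{4 + \left(5 + B{\left(5 \right)}\right) 0} = - 9 \left(3 - 3\right) \frac{3 - 2}{4 + \left(5 - 30\right) 0} = \left(-9\right) 0 \cdot 1 \frac{1}{4 + \left(5 - 30\right) 0} = 0 \cdot 1 \frac{1}{4 + \left(5 - 30\right) 0} = 0 \cdot 1 \frac{1}{4 - 0} = 0 \cdot 1 \frac{1}{4 + 0} = 0 \cdot 1 \cdot \frac{1}{4} = 0 \cdot \frac{1}{4} = 0$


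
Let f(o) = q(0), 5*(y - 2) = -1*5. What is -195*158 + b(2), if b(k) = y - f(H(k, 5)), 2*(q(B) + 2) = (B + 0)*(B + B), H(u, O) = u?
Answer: -30807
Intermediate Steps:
q(B) = -2 + B**2 (q(B) = -2 + ((B + 0)*(B + B))/2 = -2 + (B*(2*B))/2 = -2 + (2*B**2)/2 = -2 + B**2)
y = 1 (y = 2 + (-1*5)/5 = 2 + (1/5)*(-5) = 2 - 1 = 1)
f(o) = -2 (f(o) = -2 + 0**2 = -2 + 0 = -2)
b(k) = 3 (b(k) = 1 - 1*(-2) = 1 + 2 = 3)
-195*158 + b(2) = -195*158 + 3 = -30810 + 3 = -30807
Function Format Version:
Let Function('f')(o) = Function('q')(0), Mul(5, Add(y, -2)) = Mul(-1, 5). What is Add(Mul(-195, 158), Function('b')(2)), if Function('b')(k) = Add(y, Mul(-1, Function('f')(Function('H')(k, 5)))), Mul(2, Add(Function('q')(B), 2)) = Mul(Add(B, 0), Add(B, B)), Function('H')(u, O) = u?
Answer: -30807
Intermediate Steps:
Function('q')(B) = Add(-2, Pow(B, 2)) (Function('q')(B) = Add(-2, Mul(Rational(1, 2), Mul(Add(B, 0), Add(B, B)))) = Add(-2, Mul(Rational(1, 2), Mul(B, Mul(2, B)))) = Add(-2, Mul(Rational(1, 2), Mul(2, Pow(B, 2)))) = Add(-2, Pow(B, 2)))
y = 1 (y = Add(2, Mul(Rational(1, 5), Mul(-1, 5))) = Add(2, Mul(Rational(1, 5), -5)) = Add(2, -1) = 1)
Function('f')(o) = -2 (Function('f')(o) = Add(-2, Pow(0, 2)) = Add(-2, 0) = -2)
Function('b')(k) = 3 (Function('b')(k) = Add(1, Mul(-1, -2)) = Add(1, 2) = 3)
Add(Mul(-195, 158), Function('b')(2)) = Add(Mul(-195, 158), 3) = Add(-30810, 3) = -30807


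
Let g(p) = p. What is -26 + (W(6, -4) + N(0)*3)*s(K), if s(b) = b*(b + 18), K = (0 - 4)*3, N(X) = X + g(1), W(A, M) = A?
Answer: -674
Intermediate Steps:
N(X) = 1 + X (N(X) = X + 1 = 1 + X)
K = -12 (K = -4*3 = -12)
s(b) = b*(18 + b)
-26 + (W(6, -4) + N(0)*3)*s(K) = -26 + (6 + (1 + 0)*3)*(-12*(18 - 12)) = -26 + (6 + 1*3)*(-12*6) = -26 + (6 + 3)*(-72) = -26 + 9*(-72) = -26 - 648 = -674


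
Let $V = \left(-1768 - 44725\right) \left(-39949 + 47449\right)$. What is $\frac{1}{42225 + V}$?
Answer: $- \frac{1}{348655275} \approx -2.8682 \cdot 10^{-9}$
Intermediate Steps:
$V = -348697500$ ($V = \left(-46493\right) 7500 = -348697500$)
$\frac{1}{42225 + V} = \frac{1}{42225 - 348697500} = \frac{1}{-348655275} = - \frac{1}{348655275}$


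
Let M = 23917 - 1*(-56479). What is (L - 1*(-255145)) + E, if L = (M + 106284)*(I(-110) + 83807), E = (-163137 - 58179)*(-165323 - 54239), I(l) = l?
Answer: 64217394697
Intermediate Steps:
M = 80396 (M = 23917 + 56479 = 80396)
E = 48592583592 (E = -221316*(-219562) = 48592583592)
L = 15624555960 (L = (80396 + 106284)*(-110 + 83807) = 186680*83697 = 15624555960)
(L - 1*(-255145)) + E = (15624555960 - 1*(-255145)) + 48592583592 = (15624555960 + 255145) + 48592583592 = 15624811105 + 48592583592 = 64217394697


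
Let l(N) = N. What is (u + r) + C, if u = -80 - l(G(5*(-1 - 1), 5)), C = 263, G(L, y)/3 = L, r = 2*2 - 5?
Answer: 212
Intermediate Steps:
r = -1 (r = 4 - 5 = -1)
G(L, y) = 3*L
u = -50 (u = -80 - 3*5*(-1 - 1) = -80 - 3*5*(-2) = -80 - 3*(-10) = -80 - 1*(-30) = -80 + 30 = -50)
(u + r) + C = (-50 - 1) + 263 = -51 + 263 = 212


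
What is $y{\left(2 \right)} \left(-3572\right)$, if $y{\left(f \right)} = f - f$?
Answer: $0$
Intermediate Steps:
$y{\left(f \right)} = 0$
$y{\left(2 \right)} \left(-3572\right) = 0 \left(-3572\right) = 0$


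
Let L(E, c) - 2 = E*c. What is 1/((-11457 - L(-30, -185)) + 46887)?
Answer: 1/29878 ≈ 3.3469e-5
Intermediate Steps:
L(E, c) = 2 + E*c
1/((-11457 - L(-30, -185)) + 46887) = 1/((-11457 - (2 - 30*(-185))) + 46887) = 1/((-11457 - (2 + 5550)) + 46887) = 1/((-11457 - 1*5552) + 46887) = 1/((-11457 - 5552) + 46887) = 1/(-17009 + 46887) = 1/29878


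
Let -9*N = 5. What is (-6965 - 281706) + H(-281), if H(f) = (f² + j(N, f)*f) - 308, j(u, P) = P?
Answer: -131057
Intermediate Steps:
N = -5/9 (N = -⅑*5 = -5/9 ≈ -0.55556)
H(f) = -308 + 2*f² (H(f) = (f² + f*f) - 308 = (f² + f²) - 308 = 2*f² - 308 = -308 + 2*f²)
(-6965 - 281706) + H(-281) = (-6965 - 281706) + (-308 + 2*(-281)²) = -288671 + (-308 + 2*78961) = -288671 + (-308 + 157922) = -288671 + 157614 = -131057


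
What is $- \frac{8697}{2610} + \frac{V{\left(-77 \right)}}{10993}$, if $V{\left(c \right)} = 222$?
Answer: $- \frac{31675567}{9563910} \approx -3.312$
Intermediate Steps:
$- \frac{8697}{2610} + \frac{V{\left(-77 \right)}}{10993} = - \frac{8697}{2610} + \frac{222}{10993} = \left(-8697\right) \frac{1}{2610} + 222 \cdot \frac{1}{10993} = - \frac{2899}{870} + \frac{222}{10993} = - \frac{31675567}{9563910}$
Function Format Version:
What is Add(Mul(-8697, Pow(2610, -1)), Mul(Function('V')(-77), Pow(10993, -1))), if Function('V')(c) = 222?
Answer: Rational(-31675567, 9563910) ≈ -3.3120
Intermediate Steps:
Add(Mul(-8697, Pow(2610, -1)), Mul(Function('V')(-77), Pow(10993, -1))) = Add(Mul(-8697, Pow(2610, -1)), Mul(222, Pow(10993, -1))) = Add(Mul(-8697, Rational(1, 2610)), Mul(222, Rational(1, 10993))) = Add(Rational(-2899, 870), Rational(222, 10993)) = Rational(-31675567, 9563910)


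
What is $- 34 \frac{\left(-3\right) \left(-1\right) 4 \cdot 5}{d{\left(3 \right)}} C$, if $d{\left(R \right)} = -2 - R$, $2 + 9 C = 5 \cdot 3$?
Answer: $\frac{1768}{3} \approx 589.33$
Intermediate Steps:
$C = \frac{13}{9}$ ($C = - \frac{2}{9} + \frac{5 \cdot 3}{9} = - \frac{2}{9} + \frac{1}{9} \cdot 15 = - \frac{2}{9} + \frac{5}{3} = \frac{13}{9} \approx 1.4444$)
$- 34 \frac{\left(-3\right) \left(-1\right) 4 \cdot 5}{d{\left(3 \right)}} C = - 34 \frac{\left(-3\right) \left(-1\right) 4 \cdot 5}{-2 - 3} \cdot \frac{13}{9} = - 34 \frac{3 \cdot 4 \cdot 5}{-2 - 3} \cdot \frac{13}{9} = - 34 \frac{12 \cdot 5}{-5} \cdot \frac{13}{9} = - 34 \cdot 60 \left(- \frac{1}{5}\right) \frac{13}{9} = \left(-34\right) \left(-12\right) \frac{13}{9} = 408 \cdot \frac{13}{9} = \frac{1768}{3}$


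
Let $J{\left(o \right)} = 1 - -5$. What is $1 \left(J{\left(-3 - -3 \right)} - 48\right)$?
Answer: $-42$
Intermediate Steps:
$J{\left(o \right)} = 6$ ($J{\left(o \right)} = 1 + 5 = 6$)
$1 \left(J{\left(-3 - -3 \right)} - 48\right) = 1 \left(6 - 48\right) = 1 \left(-42\right) = -42$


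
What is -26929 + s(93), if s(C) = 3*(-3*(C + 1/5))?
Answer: -138839/5 ≈ -27768.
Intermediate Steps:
s(C) = -9/5 - 9*C (s(C) = 3*(-3*(C + ⅕)) = 3*(-3*(⅕ + C)) = 3*(-⅗ - 3*C) = -9/5 - 9*C)
-26929 + s(93) = -26929 + (-9/5 - 9*93) = -26929 + (-9/5 - 837) = -26929 - 4194/5 = -138839/5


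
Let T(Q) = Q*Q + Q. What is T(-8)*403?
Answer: 22568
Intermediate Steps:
T(Q) = Q + Q² (T(Q) = Q² + Q = Q + Q²)
T(-8)*403 = -8*(1 - 8)*403 = -8*(-7)*403 = 56*403 = 22568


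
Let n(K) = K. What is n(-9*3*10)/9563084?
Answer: -135/4781542 ≈ -2.8234e-5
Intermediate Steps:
n(-9*3*10)/9563084 = (-9*3*10)/9563084 = -27*10*(1/9563084) = -270*1/9563084 = -135/4781542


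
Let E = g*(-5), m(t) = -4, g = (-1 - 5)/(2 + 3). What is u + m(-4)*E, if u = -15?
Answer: -39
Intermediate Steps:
g = -6/5 ≈ -1.2000
E = 6 (E = -6/5*(-5) = 6)
u + m(-4)*E = -15 - 4*6 = -15 - 24 = -39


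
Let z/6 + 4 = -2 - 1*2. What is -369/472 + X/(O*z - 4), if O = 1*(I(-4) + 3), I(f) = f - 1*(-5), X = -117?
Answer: -4275/23128 ≈ -0.18484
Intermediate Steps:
I(f) = 5 + f (I(f) = f + 5 = 5 + f)
O = 4 (O = 1*((5 - 4) + 3) = 1*(1 + 3) = 1*4 = 4)
z = -48 (z = -24 + 6*(-2 - 1*2) = -24 + 6*(-2 - 2) = -24 + 6*(-4) = -24 - 24 = -48)
-369/472 + X/(O*z - 4) = -369/472 - 117/(4*(-48) - 4) = -369*1/472 - 117/(-192 - 4) = -369/472 - 117/(-196) = -369/472 - 117*(-1/196) = -369/472 + 117/196 = -4275/23128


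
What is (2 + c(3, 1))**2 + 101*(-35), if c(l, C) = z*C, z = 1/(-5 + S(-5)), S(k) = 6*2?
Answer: -172990/49 ≈ -3530.4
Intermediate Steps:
S(k) = 12
z = 1/7 (z = 1/(-5 + 12) = 1/7 ≈ 0.14286)
c(l, C) = C/7
(2 + c(3, 1))**2 + 101*(-35) = (2 + (1/7)*1)**2 + 101*(-35) = (2 + 1/7)**2 - 3535 = (15/7)**2 - 3535 = 225/49 - 3535 = -172990/49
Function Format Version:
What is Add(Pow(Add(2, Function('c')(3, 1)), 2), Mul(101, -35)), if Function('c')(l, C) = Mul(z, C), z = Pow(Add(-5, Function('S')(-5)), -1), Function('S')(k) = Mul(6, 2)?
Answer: Rational(-172990, 49) ≈ -3530.4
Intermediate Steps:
Function('S')(k) = 12
z = Rational(1, 7) (z = Pow(Add(-5, 12), -1) = Pow(7, -1) = Rational(1, 7) ≈ 0.14286)
Function('c')(l, C) = Mul(Rational(1, 7), C)
Add(Pow(Add(2, Function('c')(3, 1)), 2), Mul(101, -35)) = Add(Pow(Add(2, Mul(Rational(1, 7), 1)), 2), Mul(101, -35)) = Add(Pow(Add(2, Rational(1, 7)), 2), -3535) = Add(Pow(Rational(15, 7), 2), -3535) = Add(Rational(225, 49), -3535) = Rational(-172990, 49)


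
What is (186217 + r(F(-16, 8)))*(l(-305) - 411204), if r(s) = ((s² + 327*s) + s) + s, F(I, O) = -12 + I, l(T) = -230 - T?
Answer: -73094213781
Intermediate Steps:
r(s) = s² + 329*s (r(s) = (s² + 328*s) + s = s² + 329*s)
(186217 + r(F(-16, 8)))*(l(-305) - 411204) = (186217 + (-12 - 16)*(329 + (-12 - 16)))*((-230 - 1*(-305)) - 411204) = (186217 - 28*(329 - 28))*((-230 + 305) - 411204) = (186217 - 28*301)*(75 - 411204) = (186217 - 8428)*(-411129) = 177789*(-411129) = -73094213781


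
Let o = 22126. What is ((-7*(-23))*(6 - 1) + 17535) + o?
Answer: 40466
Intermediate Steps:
((-7*(-23))*(6 - 1) + 17535) + o = ((-7*(-23))*(6 - 1) + 17535) + 22126 = (161*5 + 17535) + 22126 = (805 + 17535) + 22126 = 18340 + 22126 = 40466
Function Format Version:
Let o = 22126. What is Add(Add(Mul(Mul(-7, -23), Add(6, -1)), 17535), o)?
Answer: 40466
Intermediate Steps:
Add(Add(Mul(Mul(-7, -23), Add(6, -1)), 17535), o) = Add(Add(Mul(Mul(-7, -23), Add(6, -1)), 17535), 22126) = Add(Add(Mul(161, 5), 17535), 22126) = Add(Add(805, 17535), 22126) = Add(18340, 22126) = 40466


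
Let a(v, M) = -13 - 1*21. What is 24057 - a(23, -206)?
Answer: 24091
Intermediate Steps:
a(v, M) = -34 (a(v, M) = -13 - 21 = -34)
24057 - a(23, -206) = 24057 - 1*(-34) = 24057 + 34 = 24091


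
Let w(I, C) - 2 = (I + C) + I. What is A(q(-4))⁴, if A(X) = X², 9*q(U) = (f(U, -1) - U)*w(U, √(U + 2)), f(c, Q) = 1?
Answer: 390625*(6 - I*√2)⁸/43046721 ≈ -5247.6 - 18179.0*I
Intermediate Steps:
w(I, C) = 2 + C + 2*I (w(I, C) = 2 + ((I + C) + I) = 2 + ((C + I) + I) = 2 + (C + 2*I) = 2 + C + 2*I)
q(U) = (1 - U)*(2 + √(2 + U) + 2*U)/9 (q(U) = ((1 - U)*(2 + √(U + 2) + 2*U))/9 = ((1 - U)*(2 + √(2 + U) + 2*U))/9 = (1 - U)*(2 + √(2 + U) + 2*U)/9)
A(q(-4))⁴ = ((-(-1 - 4)*(2 + √(2 - 4) + 2*(-4))/9)²)⁴ = ((-⅑*(-5)*(2 + √(-2) - 8))²)⁴ = ((-⅑*(-5)*(2 + I*√2 - 8))²)⁴ = ((-⅑*(-5)*(-6 + I*√2))²)⁴ = ((-10/3 + 5*I*√2/9)²)⁴ = (-10/3 + 5*I*√2/9)⁸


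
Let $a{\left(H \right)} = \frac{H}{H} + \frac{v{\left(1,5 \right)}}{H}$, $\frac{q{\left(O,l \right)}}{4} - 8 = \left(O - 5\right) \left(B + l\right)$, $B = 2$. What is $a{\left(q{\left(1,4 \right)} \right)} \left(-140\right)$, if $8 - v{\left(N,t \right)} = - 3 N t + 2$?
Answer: $- \frac{1505}{16} \approx -94.063$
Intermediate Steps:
$q{\left(O,l \right)} = 32 + 4 \left(-5 + O\right) \left(2 + l\right)$ ($q{\left(O,l \right)} = 32 + 4 \left(O - 5\right) \left(2 + l\right) = 32 + 4 \left(-5 + O\right) \left(2 + l\right)$)
$v{\left(N,t \right)} = 6 + 3 N t$ ($v{\left(N,t \right)} = 8 - \left(- 3 N t + 2\right) = 8 - \left(2 - 3 N t\right) = 8 + \left(-2 + 3 N t\right) = 6 + 3 N t$)
$a{\left(H \right)} = 1 + \frac{21}{H}$ ($a{\left(H \right)} = \frac{H}{H} + \frac{6 + 3 \cdot 1 \cdot 5}{H} = 1 + \frac{6 + 15}{H} = 1 + \frac{21}{H}$)
$a{\left(q{\left(1,4 \right)} \right)} \left(-140\right) = \frac{21 + \left(-8 - 80 + 8 \cdot 1 + 4 \cdot 1 \cdot 4\right)}{-8 - 80 + 8 \cdot 1 + 4 \cdot 1 \cdot 4} \left(-140\right) = \frac{21 + \left(-8 - 80 + 8 + 16\right)}{-8 - 80 + 8 + 16} \left(-140\right) = \frac{21 - 64}{-64} \left(-140\right) = \left(- \frac{1}{64}\right) \left(-43\right) \left(-140\right) = \frac{43}{64} \left(-140\right) = - \frac{1505}{16}$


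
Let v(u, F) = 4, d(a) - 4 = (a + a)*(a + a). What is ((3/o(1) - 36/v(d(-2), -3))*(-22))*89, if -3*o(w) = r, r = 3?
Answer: 23496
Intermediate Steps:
d(a) = 4 + 4*a² (d(a) = 4 + (a + a)*(a + a) = 4 + (2*a)*(2*a) = 4 + 4*a²)
o(w) = -1 (o(w) = -⅓*3 = -1)
((3/o(1) - 36/v(d(-2), -3))*(-22))*89 = ((3/(-1) - 36/4)*(-22))*89 = ((3*(-1) - 36*¼)*(-22))*89 = ((-3 - 9)*(-22))*89 = -12*(-22)*89 = 264*89 = 23496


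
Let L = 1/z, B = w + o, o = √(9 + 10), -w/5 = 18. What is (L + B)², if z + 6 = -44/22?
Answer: 521057/64 - 721*√19/4 ≈ 7355.8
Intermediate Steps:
w = -90 (w = -5*18 = -90)
o = √19 ≈ 4.3589
z = -8 (z = -6 - 44/22 = -6 - 1*2 = -6 - 2 = -8)
B = -90 + √19 ≈ -85.641
L = -⅛ (L = 1/(-8) = -⅛ ≈ -0.12500)
(L + B)² = (-⅛ + (-90 + √19))² = (-721/8 + √19)²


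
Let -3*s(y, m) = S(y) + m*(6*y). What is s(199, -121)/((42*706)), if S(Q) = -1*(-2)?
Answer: 36118/22239 ≈ 1.6241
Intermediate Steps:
S(Q) = 2
s(y, m) = -2/3 - 2*m*y (s(y, m) = -(2 + m*(6*y))/3 = -(2 + 6*m*y)/3 = -2/3 - 2*m*y)
s(199, -121)/((42*706)) = (-2/3 - 2*(-121)*199)/((42*706)) = (-2/3 + 48158)/29652 = (144472/3)*(1/29652) = 36118/22239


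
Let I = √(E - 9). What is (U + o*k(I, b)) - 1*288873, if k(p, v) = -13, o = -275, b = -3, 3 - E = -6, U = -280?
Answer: -285578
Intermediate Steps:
E = 9 (E = 3 - 1*(-6) = 3 + 6 = 9)
I = 0 (I = √(9 - 9) = √0 = 0)
(U + o*k(I, b)) - 1*288873 = (-280 - 275*(-13)) - 1*288873 = (-280 + 3575) - 288873 = 3295 - 288873 = -285578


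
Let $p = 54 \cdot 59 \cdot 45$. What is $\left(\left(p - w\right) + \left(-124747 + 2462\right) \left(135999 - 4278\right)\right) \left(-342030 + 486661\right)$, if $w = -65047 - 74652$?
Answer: $-2329603251355496$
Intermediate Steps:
$w = -139699$
$p = 143370$ ($p = 3186 \cdot 45 = 143370$)
$\left(\left(p - w\right) + \left(-124747 + 2462\right) \left(135999 - 4278\right)\right) \left(-342030 + 486661\right) = \left(\left(143370 - -139699\right) + \left(-124747 + 2462\right) \left(135999 - 4278\right)\right) \left(-342030 + 486661\right) = \left(\left(143370 + 139699\right) - 16107502485\right) 144631 = \left(283069 - 16107502485\right) 144631 = \left(-16107219416\right) 144631 = -2329603251355496$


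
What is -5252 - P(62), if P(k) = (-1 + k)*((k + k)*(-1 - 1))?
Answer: 9876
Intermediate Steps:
P(k) = -4*k*(-1 + k) (P(k) = (-1 + k)*((2*k)*(-2)) = (-1 + k)*(-4*k) = -4*k*(-1 + k))
-5252 - P(62) = -5252 - 4*62*(1 - 1*62) = -5252 - 4*62*(1 - 62) = -5252 - 4*62*(-61) = -5252 - 1*(-15128) = -5252 + 15128 = 9876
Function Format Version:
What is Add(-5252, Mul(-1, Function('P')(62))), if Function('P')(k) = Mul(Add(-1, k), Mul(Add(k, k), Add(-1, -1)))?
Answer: 9876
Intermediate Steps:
Function('P')(k) = Mul(-4, k, Add(-1, k)) (Function('P')(k) = Mul(Add(-1, k), Mul(Mul(2, k), -2)) = Mul(Add(-1, k), Mul(-4, k)) = Mul(-4, k, Add(-1, k)))
Add(-5252, Mul(-1, Function('P')(62))) = Add(-5252, Mul(-1, Mul(4, 62, Add(1, Mul(-1, 62))))) = Add(-5252, Mul(-1, Mul(4, 62, Add(1, -62)))) = Add(-5252, Mul(-1, Mul(4, 62, -61))) = Add(-5252, Mul(-1, -15128)) = Add(-5252, 15128) = 9876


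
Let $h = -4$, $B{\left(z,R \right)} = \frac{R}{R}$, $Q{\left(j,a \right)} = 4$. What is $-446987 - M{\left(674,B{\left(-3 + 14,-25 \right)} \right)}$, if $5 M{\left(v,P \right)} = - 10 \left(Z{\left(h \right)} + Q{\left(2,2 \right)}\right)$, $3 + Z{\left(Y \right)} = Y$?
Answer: $-446993$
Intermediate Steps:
$B{\left(z,R \right)} = 1$
$Z{\left(Y \right)} = -3 + Y$
$M{\left(v,P \right)} = 6$ ($M{\left(v,P \right)} = \frac{\left(-10\right) \left(\left(-3 - 4\right) + 4\right)}{5} = \frac{\left(-10\right) \left(-7 + 4\right)}{5} = \frac{\left(-10\right) \left(-3\right)}{5} = \frac{1}{5} \cdot 30 = 6$)
$-446987 - M{\left(674,B{\left(-3 + 14,-25 \right)} \right)} = -446987 - 6 = -446993$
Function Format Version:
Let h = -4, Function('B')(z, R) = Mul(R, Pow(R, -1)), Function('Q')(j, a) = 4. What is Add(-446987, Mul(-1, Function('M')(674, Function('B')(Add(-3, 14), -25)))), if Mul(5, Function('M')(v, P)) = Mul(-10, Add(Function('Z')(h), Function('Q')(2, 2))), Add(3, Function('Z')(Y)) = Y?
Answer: -446993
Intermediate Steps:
Function('B')(z, R) = 1
Function('Z')(Y) = Add(-3, Y)
Function('M')(v, P) = 6 (Function('M')(v, P) = Mul(Rational(1, 5), Mul(-10, Add(Add(-3, -4), 4))) = Mul(Rational(1, 5), Mul(-10, Add(-7, 4))) = Mul(Rational(1, 5), Mul(-10, -3)) = Mul(Rational(1, 5), 30) = 6)
Add(-446987, Mul(-1, Function('M')(674, Function('B')(Add(-3, 14), -25)))) = Add(-446987, Mul(-1, 6)) = Add(-446987, -6) = -446993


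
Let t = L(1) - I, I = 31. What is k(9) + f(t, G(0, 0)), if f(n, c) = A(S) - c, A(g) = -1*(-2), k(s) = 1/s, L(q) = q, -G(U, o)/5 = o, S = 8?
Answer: 19/9 ≈ 2.1111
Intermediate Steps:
G(U, o) = -5*o
A(g) = 2
t = -30 (t = 1 - 1*31 = 1 - 31 = -30)
f(n, c) = 2 - c
k(9) + f(t, G(0, 0)) = 1/9 + (2 - (-5)*0) = ⅑ + (2 - 1*0) = ⅑ + (2 + 0) = ⅑ + 2 = 19/9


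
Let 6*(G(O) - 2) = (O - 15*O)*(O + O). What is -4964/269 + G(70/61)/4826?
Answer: -133718111369/7245869811 ≈ -18.454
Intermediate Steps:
G(O) = 2 - 14*O²/3 (G(O) = 2 + ((O - 15*O)*(O + O))/6 = 2 + ((-14*O)*(2*O))/6 = 2 + (-28*O²)/6 = 2 - 14*O²/3)
-4964/269 + G(70/61)/4826 = -4964/269 + (2 - 14*(70/61)²/3)/4826 = -4964*1/269 + (2 - 14*(70*(1/61))²/3)*(1/4826) = -4964/269 + (2 - 14*(70/61)²/3)*(1/4826) = -4964/269 + (2 - 14/3*4900/3721)*(1/4826) = -4964/269 + (2 - 68600/11163)*(1/4826) = -4964/269 - 46274/11163*1/4826 = -4964/269 - 23137/26936319 = -133718111369/7245869811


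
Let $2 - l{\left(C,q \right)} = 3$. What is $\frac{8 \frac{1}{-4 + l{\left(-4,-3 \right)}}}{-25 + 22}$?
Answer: $\frac{8}{15} \approx 0.53333$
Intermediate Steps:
$l{\left(C,q \right)} = -1$ ($l{\left(C,q \right)} = 2 - 3 = -1$)
$\frac{8 \frac{1}{-4 + l{\left(-4,-3 \right)}}}{-25 + 22} = \frac{8 \frac{1}{-4 - 1}}{-25 + 22} = \frac{8 \frac{1}{-5}}{-3} = 8 \left(- \frac{1}{5}\right) \left(- \frac{1}{3}\right) = \left(- \frac{8}{5}\right) \left(- \frac{1}{3}\right) = \frac{8}{15}$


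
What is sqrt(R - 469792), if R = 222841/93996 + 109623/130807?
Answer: I*sqrt(1972790036618322202907633)/2049222462 ≈ 685.41*I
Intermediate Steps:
R = 39453286195/12295334772 (R = 222841*(1/93996) + 109623*(1/130807) = 222841/93996 + 109623/130807 = 39453286195/12295334772 ≈ 3.2088)
sqrt(R - 469792) = sqrt(39453286195/12295334772 - 469792) = sqrt(-5776210459921229/12295334772) = I*sqrt(1972790036618322202907633)/2049222462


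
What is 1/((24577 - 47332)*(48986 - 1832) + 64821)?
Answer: -1/1072924449 ≈ -9.3203e-10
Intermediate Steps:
1/((24577 - 47332)*(48986 - 1832) + 64821) = 1/(-22755*47154 + 64821) = 1/(-1072989270 + 64821) = 1/(-1072924449) = -1/1072924449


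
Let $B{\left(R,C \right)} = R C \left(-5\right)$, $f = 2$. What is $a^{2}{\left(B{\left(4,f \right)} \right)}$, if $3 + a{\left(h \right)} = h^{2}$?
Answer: $2550409$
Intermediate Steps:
$B{\left(R,C \right)} = - 5 C R$ ($B{\left(R,C \right)} = R \left(- 5 C\right) = - 5 C R$)
$a{\left(h \right)} = -3 + h^{2}$
$a^{2}{\left(B{\left(4,f \right)} \right)} = \left(-3 + \left(\left(-5\right) 2 \cdot 4\right)^{2}\right)^{2} = \left(-3 + \left(-40\right)^{2}\right)^{2} = \left(-3 + 1600\right)^{2} = 1597^{2} = 2550409$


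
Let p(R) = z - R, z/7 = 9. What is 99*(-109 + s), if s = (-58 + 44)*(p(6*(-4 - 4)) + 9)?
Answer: -177111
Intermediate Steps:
z = 63 (z = 7*9 = 63)
p(R) = 63 - R
s = -1680 (s = (-58 + 44)*((63 - 6*(-4 - 4)) + 9) = -14*((63 - 6*(-8)) + 9) = -14*((63 - 1*(-48)) + 9) = -14*((63 + 48) + 9) = -14*(111 + 9) = -14*120 = -1680)
99*(-109 + s) = 99*(-109 - 1680) = 99*(-1789) = -177111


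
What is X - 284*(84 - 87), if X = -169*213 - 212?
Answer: -35357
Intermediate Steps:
X = -36209 (X = -35997 - 212 = -36209)
X - 284*(84 - 87) = -36209 - 284*(84 - 87) = -36209 - 284*(-3) = -36209 - 1*(-852) = -36209 + 852 = -35357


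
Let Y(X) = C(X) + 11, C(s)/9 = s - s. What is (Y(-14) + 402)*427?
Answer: 176351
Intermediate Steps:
C(s) = 0 (C(s) = 9*(s - s) = 9*0 = 0)
Y(X) = 11 (Y(X) = 0 + 11 = 11)
(Y(-14) + 402)*427 = (11 + 402)*427 = 413*427 = 176351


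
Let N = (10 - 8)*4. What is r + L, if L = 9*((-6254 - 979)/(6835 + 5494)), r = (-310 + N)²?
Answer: 1124389019/12329 ≈ 91199.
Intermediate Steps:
N = 8 (N = 2*4 = 8)
r = 91204 (r = (-310 + 8)² = (-302)² = 91204)
L = -65097/12329 (L = 9*(-7233/12329) = -65097/12329 ≈ -5.2800)
r + L = 91204 - 65097/12329 = 1124389019/12329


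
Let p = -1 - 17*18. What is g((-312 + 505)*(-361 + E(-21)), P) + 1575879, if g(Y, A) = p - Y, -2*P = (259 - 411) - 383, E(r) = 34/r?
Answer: 34556707/21 ≈ 1.6456e+6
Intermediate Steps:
p = -307 (p = -1 - 306 = -307)
P = 535/2 (P = -((259 - 411) - 383)/2 = -(-152 - 383)/2 = -½*(-535) = 535/2 ≈ 267.50)
g(Y, A) = -307 - Y
g((-312 + 505)*(-361 + E(-21)), P) + 1575879 = (-307 - (-312 + 505)*(-361 + 34/(-21))) + 1575879 = (-307 - 193*(-361 + 34*(-1/21))) + 1575879 = (-307 - 193*(-361 - 34/21)) + 1575879 = (-307 - 193*(-7615)/21) + 1575879 = (-307 - 1*(-1469695/21)) + 1575879 = (-307 + 1469695/21) + 1575879 = 1463248/21 + 1575879 = 34556707/21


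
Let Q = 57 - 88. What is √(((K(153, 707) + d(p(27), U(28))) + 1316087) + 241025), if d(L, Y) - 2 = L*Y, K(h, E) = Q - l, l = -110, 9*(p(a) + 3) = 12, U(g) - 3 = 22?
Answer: √14014362/3 ≈ 1247.9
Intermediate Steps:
U(g) = 25 (U(g) = 3 + 22 = 25)
p(a) = -5/3 (p(a) = -3 + (⅑)*12 = -3 + 4/3 = -5/3)
Q = -31
K(h, E) = 79 (K(h, E) = -31 - 1*(-110) = -31 + 110 = 79)
d(L, Y) = 2 + L*Y
√(((K(153, 707) + d(p(27), U(28))) + 1316087) + 241025) = √(((79 + (2 - 5/3*25)) + 1316087) + 241025) = √(((79 + (2 - 125/3)) + 1316087) + 241025) = √(((79 - 119/3) + 1316087) + 241025) = √((118/3 + 1316087) + 241025) = √(3948379/3 + 241025) = √(4671454/3) = √14014362/3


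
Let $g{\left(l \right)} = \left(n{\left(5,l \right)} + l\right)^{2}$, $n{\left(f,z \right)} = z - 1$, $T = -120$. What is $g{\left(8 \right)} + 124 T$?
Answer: $-14655$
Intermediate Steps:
$n{\left(f,z \right)} = -1 + z$
$g{\left(l \right)} = \left(-1 + 2 l\right)^{2}$ ($g{\left(l \right)} = \left(\left(-1 + l\right) + l\right)^{2} = \left(-1 + 2 l\right)^{2}$)
$g{\left(8 \right)} + 124 T = \left(-1 + 2 \cdot 8\right)^{2} + 124 \left(-120\right) = \left(-1 + 16\right)^{2} - 14880 = 15^{2} - 14880 = 225 - 14880 = -14655$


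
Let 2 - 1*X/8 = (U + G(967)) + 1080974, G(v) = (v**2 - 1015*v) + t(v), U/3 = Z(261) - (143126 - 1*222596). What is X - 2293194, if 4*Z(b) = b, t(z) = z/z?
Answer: -12478496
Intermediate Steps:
t(z) = 1
Z(b) = b/4
U = 954423/4 (U = 3*((1/4)*261 - (143126 - 1*222596)) = 3*(261/4 - (143126 - 222596)) = 3*(261/4 - 1*(-79470)) = 3*(261/4 + 79470) = 3*(318141/4) = 954423/4 ≈ 2.3861e+5)
G(v) = 1 + v**2 - 1015*v (G(v) = (v**2 - 1015*v) + 1 = 1 + v**2 - 1015*v)
X = -10185302 (X = 16 - 8*((954423/4 + (1 + 967**2 - 1015*967)) + 1080974) = 16 - 8*((954423/4 + (1 + 935089 - 981505)) + 1080974) = 16 - 8*((954423/4 - 46415) + 1080974) = 16 - 8*(768763/4 + 1080974) = 16 - 8*5092659/4 = 16 - 10185318 = -10185302)
X - 2293194 = -10185302 - 2293194 = -12478496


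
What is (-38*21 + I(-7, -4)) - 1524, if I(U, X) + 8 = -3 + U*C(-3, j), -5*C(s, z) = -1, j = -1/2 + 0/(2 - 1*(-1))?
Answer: -11672/5 ≈ -2334.4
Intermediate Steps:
j = -½ (j = -1*½ + 0/(2 + 1) = -½ + 0/3 = -½ + 0*(⅓) = -½ + 0 = -½ ≈ -0.50000)
C(s, z) = ⅕ (C(s, z) = -⅕*(-1) = ⅕)
I(U, X) = -11 + U/5 (I(U, X) = -8 + (-3 + U*(⅕)) = -8 + (-3 + U/5) = -11 + U/5)
(-38*21 + I(-7, -4)) - 1524 = (-38*21 + (-11 + (⅕)*(-7))) - 1524 = (-798 + (-11 - 7/5)) - 1524 = (-798 - 62/5) - 1524 = -4052/5 - 1524 = -11672/5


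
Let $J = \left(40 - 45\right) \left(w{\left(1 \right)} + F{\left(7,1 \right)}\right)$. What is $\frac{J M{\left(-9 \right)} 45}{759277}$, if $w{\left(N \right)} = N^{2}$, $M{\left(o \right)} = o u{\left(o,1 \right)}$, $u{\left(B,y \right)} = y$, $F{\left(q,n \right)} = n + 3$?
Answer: $\frac{10125}{759277} \approx 0.013335$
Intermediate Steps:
$F{\left(q,n \right)} = 3 + n$
$M{\left(o \right)} = o$ ($M{\left(o \right)} = o 1 = o$)
$J = -25$ ($J = \left(40 - 45\right) \left(1^{2} + \left(3 + 1\right)\right) = - 5 \left(1 + 4\right) = \left(-5\right) 5 = -25$)
$\frac{J M{\left(-9 \right)} 45}{759277} = \frac{\left(-25\right) \left(-9\right) 45}{759277} = 225 \cdot 45 \cdot \frac{1}{759277} = 10125 \cdot \frac{1}{759277} = \frac{10125}{759277}$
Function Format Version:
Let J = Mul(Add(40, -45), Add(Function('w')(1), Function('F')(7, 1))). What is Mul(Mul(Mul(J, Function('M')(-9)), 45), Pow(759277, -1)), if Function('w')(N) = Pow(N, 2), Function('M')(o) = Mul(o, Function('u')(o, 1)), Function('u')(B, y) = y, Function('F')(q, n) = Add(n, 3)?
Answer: Rational(10125, 759277) ≈ 0.013335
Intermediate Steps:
Function('F')(q, n) = Add(3, n)
Function('M')(o) = o (Function('M')(o) = Mul(o, 1) = o)
J = -25 (J = Mul(Add(40, -45), Add(Pow(1, 2), Add(3, 1))) = Mul(-5, Add(1, 4)) = Mul(-5, 5) = -25)
Mul(Mul(Mul(J, Function('M')(-9)), 45), Pow(759277, -1)) = Mul(Mul(Mul(-25, -9), 45), Pow(759277, -1)) = Mul(Mul(225, 45), Rational(1, 759277)) = Mul(10125, Rational(1, 759277)) = Rational(10125, 759277)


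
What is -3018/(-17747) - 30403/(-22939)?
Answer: 608791943/407098433 ≈ 1.4954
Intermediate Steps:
-3018/(-17747) - 30403/(-22939) = -3018*(-1/17747) - 30403*(-1/22939) = 3018/17747 + 30403/22939 = 608791943/407098433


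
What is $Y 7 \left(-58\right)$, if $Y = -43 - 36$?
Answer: $32074$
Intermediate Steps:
$Y = -79$
$Y 7 \left(-58\right) = - 79 \cdot 7 \left(-58\right) = \left(-79\right) \left(-406\right) = 32074$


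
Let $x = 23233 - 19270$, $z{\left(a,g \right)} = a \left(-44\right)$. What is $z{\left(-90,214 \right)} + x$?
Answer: $7923$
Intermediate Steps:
$z{\left(a,g \right)} = - 44 a$
$x = 3963$
$z{\left(-90,214 \right)} + x = \left(-44\right) \left(-90\right) + 3963 = 3960 + 3963 = 7923$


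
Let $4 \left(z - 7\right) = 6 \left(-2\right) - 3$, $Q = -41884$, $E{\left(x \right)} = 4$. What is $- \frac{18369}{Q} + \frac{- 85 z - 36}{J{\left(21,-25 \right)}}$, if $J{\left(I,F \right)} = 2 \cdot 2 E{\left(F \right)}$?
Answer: $- \frac{12784375}{670144} \approx -19.077$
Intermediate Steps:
$z = \frac{13}{4}$ ($z = 7 + \frac{6 \left(-2\right) - 3}{4} = 7 + \frac{-12 - 3}{4} = 7 + \frac{1}{4} \left(-15\right) = 7 - \frac{15}{4} = \frac{13}{4} \approx 3.25$)
$J{\left(I,F \right)} = 16$ ($J{\left(I,F \right)} = 2 \cdot 2 \cdot 4 = 4 \cdot 4 = 16$)
$- \frac{18369}{Q} + \frac{- 85 z - 36}{J{\left(21,-25 \right)}} = - \frac{18369}{-41884} + \frac{\left(-85\right) \frac{13}{4} - 36}{16} = \left(-18369\right) \left(- \frac{1}{41884}\right) + \left(- \frac{1105}{4} - 36\right) \frac{1}{16} = \frac{18369}{41884} - \frac{1249}{64} = - \frac{12784375}{670144}$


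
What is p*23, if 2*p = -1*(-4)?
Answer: 46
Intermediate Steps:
p = 2 (p = (-1*(-4))/2 = (½)*4 = 2)
p*23 = 2*23 = 46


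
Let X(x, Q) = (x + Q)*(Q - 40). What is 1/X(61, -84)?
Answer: 1/2852 ≈ 0.00035063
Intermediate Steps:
X(x, Q) = (-40 + Q)*(Q + x) (X(x, Q) = (Q + x)*(-40 + Q) = (-40 + Q)*(Q + x))
1/X(61, -84) = 1/((-84)² - 40*(-84) - 40*61 - 84*61) = 1/(7056 + 3360 - 2440 - 5124) = 1/2852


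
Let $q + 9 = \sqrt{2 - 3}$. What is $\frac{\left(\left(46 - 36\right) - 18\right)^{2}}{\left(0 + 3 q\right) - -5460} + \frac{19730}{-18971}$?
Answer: $- \frac{95963965198}{93329409093} - \frac{32 i}{4919583} \approx -1.0282 - 6.5046 \cdot 10^{-6} i$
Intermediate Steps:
$q = -9 + i$ ($q = -9 + \sqrt{2 - 3} = -9 + \sqrt{-1} = -9 + i \approx -9.0 + 1.0 i$)
$\frac{\left(\left(46 - 36\right) - 18\right)^{2}}{\left(0 + 3 q\right) - -5460} + \frac{19730}{-18971} = \frac{\left(\left(46 - 36\right) - 18\right)^{2}}{\left(0 + 3 \left(-9 + i\right)\right) - -5460} + \frac{19730}{-18971} = \frac{\left(\left(46 - 36\right) - 18\right)^{2}}{\left(0 - \left(27 - 3 i\right)\right) + 5460} + 19730 \left(- \frac{1}{18971}\right) = \frac{\left(10 - 18\right)^{2}}{\left(-27 + 3 i\right) + 5460} - \frac{19730}{18971} = \frac{\left(-8\right)^{2}}{5433 + 3 i} - \frac{19730}{18971} = 64 \frac{5433 - 3 i}{29517498} - \frac{19730}{18971} = \frac{32 \left(5433 - 3 i\right)}{14758749} - \frac{19730}{18971} = - \frac{19730}{18971} + \frac{32 \left(5433 - 3 i\right)}{14758749}$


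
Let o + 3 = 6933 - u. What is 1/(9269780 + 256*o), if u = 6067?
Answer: 1/9490708 ≈ 1.0537e-7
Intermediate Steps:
o = 863 (o = -3 + (6933 - 1*6067) = -3 + (6933 - 6067) = -3 + 866 = 863)
1/(9269780 + 256*o) = 1/(9269780 + 256*863) = 1/(9269780 + 220928) = 1/9490708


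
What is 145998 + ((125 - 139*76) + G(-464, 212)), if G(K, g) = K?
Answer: 135095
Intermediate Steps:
145998 + ((125 - 139*76) + G(-464, 212)) = 145998 + ((125 - 139*76) - 464) = 145998 + ((125 - 10564) - 464) = 145998 + (-10439 - 464) = 145998 - 10903 = 135095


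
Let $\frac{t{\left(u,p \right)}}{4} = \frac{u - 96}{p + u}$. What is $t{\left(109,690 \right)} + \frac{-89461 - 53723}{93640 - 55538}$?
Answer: $- \frac{56211356}{15221749} \approx -3.6928$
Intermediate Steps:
$t{\left(u,p \right)} = \frac{4 \left(-96 + u\right)}{p + u}$ ($t{\left(u,p \right)} = 4 \frac{u - 96}{p + u} = 4 \frac{-96 + u}{p + u} = \frac{4 \left(-96 + u\right)}{p + u}$)
$t{\left(109,690 \right)} + \frac{-89461 - 53723}{93640 - 55538} = \frac{4 \left(-96 + 109\right)}{690 + 109} + \frac{-89461 - 53723}{93640 - 55538} = 4 \cdot \frac{1}{799} \cdot 13 - \frac{143184}{93640 - 55538} = \frac{52}{799} - \frac{143184}{38102} = \frac{52}{799} - \frac{71592}{19051} = - \frac{56211356}{15221749}$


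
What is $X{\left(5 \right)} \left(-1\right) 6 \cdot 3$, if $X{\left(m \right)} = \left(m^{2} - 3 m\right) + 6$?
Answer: $-288$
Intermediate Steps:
$X{\left(m \right)} = 6 + m^{2} - 3 m$
$X{\left(5 \right)} \left(-1\right) 6 \cdot 3 = \left(6 + 5^{2} - 15\right) \left(-1\right) 6 \cdot 3 = \left(6 + 25 - 15\right) \left(\left(-6\right) 3\right) = 16 \left(-18\right) = -288$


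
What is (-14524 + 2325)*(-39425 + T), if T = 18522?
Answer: 254995697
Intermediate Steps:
(-14524 + 2325)*(-39425 + T) = (-14524 + 2325)*(-39425 + 18522) = -12199*(-20903) = 254995697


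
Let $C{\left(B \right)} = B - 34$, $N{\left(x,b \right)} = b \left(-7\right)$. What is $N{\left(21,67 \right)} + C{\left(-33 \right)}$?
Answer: $-536$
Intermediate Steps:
$N{\left(x,b \right)} = - 7 b$
$C{\left(B \right)} = -34 + B$ ($C{\left(B \right)} = B - 34 = -34 + B$)
$N{\left(21,67 \right)} + C{\left(-33 \right)} = \left(-7\right) 67 - 67 = -469 - 67 = -536$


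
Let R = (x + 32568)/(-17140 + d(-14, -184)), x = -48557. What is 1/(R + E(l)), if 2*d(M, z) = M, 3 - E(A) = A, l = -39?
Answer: 17147/736163 ≈ 0.023292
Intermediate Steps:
E(A) = 3 - A
d(M, z) = M/2
R = 15989/17147 (R = (-48557 + 32568)/(-17140 + (½)*(-14)) = -15989/(-17140 - 7) = -15989/(-17147) = -15989*(-1/17147) = 15989/17147 ≈ 0.93247)
1/(R + E(l)) = 1/(15989/17147 + (3 - 1*(-39))) = 1/(15989/17147 + (3 + 39)) = 1/(15989/17147 + 42) = 1/(736163/17147) = 17147/736163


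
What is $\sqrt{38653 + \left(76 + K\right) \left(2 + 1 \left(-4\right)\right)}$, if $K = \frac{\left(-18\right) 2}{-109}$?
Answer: $\frac{\sqrt{457422533}}{109} \approx 196.22$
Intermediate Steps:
$K = \frac{36}{109}$ ($K = \left(-36\right) \left(- \frac{1}{109}\right) = \frac{36}{109} \approx 0.33028$)
$\sqrt{38653 + \left(76 + K\right) \left(2 + 1 \left(-4\right)\right)} = \sqrt{38653 + \left(76 + \frac{36}{109}\right) \left(2 + 1 \left(-4\right)\right)} = \sqrt{38653 + \frac{8320 \left(2 - 4\right)}{109}} = \sqrt{38653 + \frac{8320}{109} \left(-2\right)} = \sqrt{38653 - \frac{16640}{109}} = \sqrt{\frac{4196537}{109}} = \frac{\sqrt{457422533}}{109}$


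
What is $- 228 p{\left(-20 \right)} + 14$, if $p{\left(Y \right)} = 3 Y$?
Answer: $13694$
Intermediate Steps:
$- 228 p{\left(-20 \right)} + 14 = - 228 \cdot 3 \left(-20\right) + 14 = \left(-228\right) \left(-60\right) + 14 = 13680 + 14 = 13694$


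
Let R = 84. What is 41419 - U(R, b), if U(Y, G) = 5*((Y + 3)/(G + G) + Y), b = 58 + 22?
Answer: 1311881/32 ≈ 40996.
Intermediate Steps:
b = 80
U(Y, G) = 5*Y + 5*(3 + Y)/(2*G) (U(Y, G) = 5*((3 + Y)/((2*G)) + Y) = 5*((3 + Y)*(1/(2*G)) + Y) = 5*((3 + Y)/(2*G) + Y) = 5*(Y + (3 + Y)/(2*G)) = 5*Y + 5*(3 + Y)/(2*G))
41419 - U(R, b) = 41419 - 5*(3 + 84 + 2*80*84)/(2*80) = 41419 - 5*(3 + 84 + 13440)/(2*80) = 41419 - 5*13527/(2*80) = 41419 - 1*13527/32 = 41419 - 13527/32 = 1311881/32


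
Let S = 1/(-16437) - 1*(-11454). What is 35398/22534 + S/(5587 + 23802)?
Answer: 10671034005106/5442715810131 ≈ 1.9606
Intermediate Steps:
S = 188269397/16437 (S = -1/16437 + 11454 = 188269397/16437 ≈ 11454.)
35398/22534 + S/(5587 + 23802) = 35398/22534 + 188269397/(16437*(5587 + 23802)) = 35398*(1/22534) + (188269397/16437)/29389 = 17699/11267 + (188269397/16437)*(1/29389) = 17699/11267 + 188269397/483066993 = 10671034005106/5442715810131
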